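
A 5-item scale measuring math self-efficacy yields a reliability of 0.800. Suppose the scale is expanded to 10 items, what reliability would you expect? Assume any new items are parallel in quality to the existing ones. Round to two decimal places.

Length ratio n = 10/5 = 2
Spearman-Brown: r_new = n·r / (1 + (n − 1)·r)
r_new = (2 × 0.800) / (1 + (2 − 1) × 0.800)
     = 1.6000 / 1.8000 = 0.8889

0.89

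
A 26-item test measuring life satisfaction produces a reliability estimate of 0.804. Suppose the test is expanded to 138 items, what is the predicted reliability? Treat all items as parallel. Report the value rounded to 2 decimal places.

0.96

Length ratio n = 138/26 = 5.3077
Apply the Spearman-Brown prophecy formula, r' = nr / [1 + (n − 1)r]:
r_new = (5.3077 × 0.804) / (1 + (5.3077 − 1) × 0.804)
r_new = 4.2674 / 4.4634 ≈ 0.9561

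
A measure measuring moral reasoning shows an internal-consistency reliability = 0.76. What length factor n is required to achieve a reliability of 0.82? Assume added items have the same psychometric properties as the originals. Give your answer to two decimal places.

1.44

Spearman-Brown solved for the length factor n:
n = r*(1 − r) / [ r (1 − r*) ]
n = 0.82(1 − 0.76) / [0.76(1 − 0.82)]
n = 0.1968 / 0.1368 ≈ 1.4386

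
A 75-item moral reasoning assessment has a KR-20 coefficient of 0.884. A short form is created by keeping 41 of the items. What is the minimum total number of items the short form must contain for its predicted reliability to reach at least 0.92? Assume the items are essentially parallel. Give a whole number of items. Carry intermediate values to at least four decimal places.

Short-form reliability: n = 41/75 = 0.5467; r_41 = n·r/(1+(n−1)r) ≈ 0.8064
Length factor from the short form to reach 0.92: n' = 0.92(1 − 0.8064) / [0.8064(1 − 0.92)] ≈ 2.7609
Items = 2.7609 × 41 ≈ 113.20 → 114

114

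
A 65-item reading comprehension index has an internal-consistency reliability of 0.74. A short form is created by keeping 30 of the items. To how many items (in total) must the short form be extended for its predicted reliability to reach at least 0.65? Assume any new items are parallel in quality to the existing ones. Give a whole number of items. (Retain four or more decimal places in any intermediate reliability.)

Short-form reliability: n = 30/65 = 0.4615; r_30 = n·r/(1+(n−1)r) ≈ 0.5678
Length factor from the short form to reach 0.65: n' = 0.65(1 − 0.5678) / [0.5678(1 − 0.65)] ≈ 1.4136
Total items = 1.4136 × 30 = 42.41, rounded up to 43.

43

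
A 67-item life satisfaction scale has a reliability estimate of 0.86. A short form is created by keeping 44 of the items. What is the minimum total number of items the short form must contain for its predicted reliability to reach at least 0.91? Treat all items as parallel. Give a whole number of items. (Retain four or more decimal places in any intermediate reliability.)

111

Short-form reliability: n = 44/67 = 0.6567; r_44 = n·r/(1+(n−1)r) ≈ 0.8014
Length factor from the short form to reach 0.91: n' = 0.91(1 − 0.8014) / [0.8014(1 − 0.91)] ≈ 2.5057
Items = 2.5057 × 44 ≈ 110.25 → 111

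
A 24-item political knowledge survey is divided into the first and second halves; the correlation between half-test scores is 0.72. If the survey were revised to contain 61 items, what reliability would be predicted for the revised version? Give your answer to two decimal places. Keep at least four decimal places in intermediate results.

0.93

Full-test reliability from the split-half r: r_full = 2(0.72)/(1 + 0.72) = 0.8372
Then adjust to 61 items: n = 61/24 = 2.5417
r_new = n·r_full / (1 + (n − 1)·r_full) = 2.1279 / 2.2907 ≈ 0.9289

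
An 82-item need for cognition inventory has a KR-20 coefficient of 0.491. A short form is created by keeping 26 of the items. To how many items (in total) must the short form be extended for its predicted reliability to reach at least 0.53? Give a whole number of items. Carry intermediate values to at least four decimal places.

96

Short-form reliability: n = 26/82 = 0.3171; r_26 = n·r/(1+(n−1)r) ≈ 0.2342
Then solve for n' with r_old = 0.2342, r_target = 0.53: n' = 0.53(1 − 0.2342)/[0.2342(1 − 0.53)] = 3.6873
Items = 3.6873 × 26 ≈ 95.87 → 96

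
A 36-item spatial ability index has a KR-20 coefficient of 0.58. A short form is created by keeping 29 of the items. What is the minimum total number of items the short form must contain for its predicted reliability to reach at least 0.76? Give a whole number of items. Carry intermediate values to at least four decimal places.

83

First, r for the 29-item form: n = 29/36 = 0.8056, so r_29 = 0.8056·0.58/(1 + (0.8056 − 1)·0.58) = 0.5266
Length factor from the short form to reach 0.76: n' = 0.76(1 − 0.5266) / [0.5266(1 − 0.76)] ≈ 2.8468
Items = 2.8468 × 29 ≈ 82.56 → 83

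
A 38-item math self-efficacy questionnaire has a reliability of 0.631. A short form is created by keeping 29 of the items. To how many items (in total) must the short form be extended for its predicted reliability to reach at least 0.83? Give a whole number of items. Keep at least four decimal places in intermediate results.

109

First, r for the 29-item form: n = 29/38 = 0.7632, so r_29 = 0.7632·0.631/(1 + (0.7632 − 1)·0.631) = 0.5662
Length factor from the short form to reach 0.83: n' = 0.83(1 − 0.5662) / [0.5662(1 − 0.83)] ≈ 3.7407
Total items = 3.7407 × 29 = 108.48, rounded up to 109.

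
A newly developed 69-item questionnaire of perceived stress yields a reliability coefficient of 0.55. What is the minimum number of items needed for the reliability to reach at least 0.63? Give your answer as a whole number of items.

Spearman-Brown solved for the length factor n:
n = r*(1 − r) / [ r (1 − r*) ]
n = [0.63 × 0.45] / [0.55 × 0.37]
  = 0.2835 / 0.2035 = 1.3931
So the test needs 1.3931 × 69 ≈ 96.12 items; rounding up, 97.

97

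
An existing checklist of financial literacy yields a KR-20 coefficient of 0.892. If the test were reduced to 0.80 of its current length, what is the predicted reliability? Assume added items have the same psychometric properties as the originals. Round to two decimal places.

0.87

r_new = 0.8·0.892 / [1 + (0.8 − 1)·0.892]
r_new = 0.7136 / 0.8216 ≈ 0.8685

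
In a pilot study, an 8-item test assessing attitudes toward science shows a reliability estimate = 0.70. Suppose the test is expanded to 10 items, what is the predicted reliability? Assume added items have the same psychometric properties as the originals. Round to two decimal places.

Length ratio n = 10/8 = 1.25
By Spearman-Brown, r_new = n r / (1 + (n − 1) r).
r_new = 1.25·0.70 / [1 + (1.25 − 1)·0.70]
     = 0.8750 / 1.1750 = 0.7447

0.74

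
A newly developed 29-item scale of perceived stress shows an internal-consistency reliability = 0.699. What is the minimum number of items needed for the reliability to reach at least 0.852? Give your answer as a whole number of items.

n = 0.852 × (1 − 0.699) / [ 0.699 × (1 − 0.852) ]
n = 0.256452 / 0.103452 ≈ 2.4789
2.4789 × 29 = 71.89 → 72 items

72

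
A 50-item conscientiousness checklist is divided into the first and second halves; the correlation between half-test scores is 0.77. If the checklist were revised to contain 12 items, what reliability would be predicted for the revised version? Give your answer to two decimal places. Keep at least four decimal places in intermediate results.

Spearman-Brown correction (n = 2): r_full = 2·0.77/(1 + 0.77) = 0.8701
Then adjust to 12 items: n = 12/50 = 0.2400
r_new = n·r_full / (1 + (n − 1)·r_full) = 0.2088 / 0.3387 ≈ 0.6165

0.62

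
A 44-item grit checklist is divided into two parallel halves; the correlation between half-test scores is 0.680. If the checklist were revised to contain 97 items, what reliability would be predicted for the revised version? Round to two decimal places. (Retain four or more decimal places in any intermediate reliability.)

0.90

First correct the split-half correlation to full-test reliability: r_full = 2 × 0.680 / (1 + 0.680) ≈ 0.8095
Then adjust to 97 items: n = 97/44 = 2.2045
r_new = n·r_full / (1 + (n − 1)·r_full) = 1.7845 / 1.9750 ≈ 0.9035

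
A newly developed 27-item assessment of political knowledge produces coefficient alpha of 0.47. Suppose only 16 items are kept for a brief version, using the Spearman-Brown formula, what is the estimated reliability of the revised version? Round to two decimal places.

n = 16/27 = 0.5926
r_new = 0.5926·0.47 / [1 + (0.5926 − 1)·0.47]
r_new = 0.2785 / 0.8085 ≈ 0.3445

0.34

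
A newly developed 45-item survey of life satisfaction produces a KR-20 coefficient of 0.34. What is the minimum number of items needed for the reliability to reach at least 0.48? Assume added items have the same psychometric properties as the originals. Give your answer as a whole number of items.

Invert Spearman-Brown to solve for n:
n = r_target (1 − r_old) / [ r_old (1 − r_target) ]
n = 0.48 × (1 − 0.34) / [ 0.34 × (1 − 0.48) ]
n = 0.3168 / 0.1768 ≈ 1.7919
1.7919 × 45 = 80.64 → 81 items

81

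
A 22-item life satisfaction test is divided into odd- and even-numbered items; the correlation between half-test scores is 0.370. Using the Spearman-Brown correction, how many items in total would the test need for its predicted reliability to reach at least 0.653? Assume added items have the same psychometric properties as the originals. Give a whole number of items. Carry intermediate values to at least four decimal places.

Corrected full-test reliability: r_full = 2 × 0.370 / (1 + 0.370) ≈ 0.5401
n = r_tgt(1 − r_full) / [r_full(1 − r_tgt)] = 0.653 × 0.4599 / (0.5401 × 0.347) ≈ 1.6024
Required items = 1.6024 × 22 = 35.25, so 36 items.

36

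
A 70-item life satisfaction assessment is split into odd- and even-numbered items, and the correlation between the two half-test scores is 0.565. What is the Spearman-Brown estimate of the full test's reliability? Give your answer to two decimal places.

Each half is half the length of the full test, so the full test is n = 2 times a half.
r_full = 2r_hh / (1 + r_hh) = 2 × 0.565 / (1 + 0.565)
r_full = 1.1300 / 1.5650 ≈ 0.7220

0.72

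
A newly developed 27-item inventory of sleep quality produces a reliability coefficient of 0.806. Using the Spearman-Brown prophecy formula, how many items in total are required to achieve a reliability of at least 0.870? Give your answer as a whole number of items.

n = 0.870(1 − 0.806) / [0.806(1 − 0.870)]
  = 0.168780 / 0.104780 = 1.6108
1.6108 × 27 = 43.49 → 44 items

44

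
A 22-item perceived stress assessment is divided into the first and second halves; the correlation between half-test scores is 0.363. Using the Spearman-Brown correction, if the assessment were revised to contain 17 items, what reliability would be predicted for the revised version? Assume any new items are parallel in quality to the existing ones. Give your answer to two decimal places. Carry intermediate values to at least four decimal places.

Full-test reliability from the split-half r: r_full = 2(0.363)/(1 + 0.363) = 0.5326
Then adjust to 17 items: n = 17/22 = 0.7727
r_new = n·r_full / (1 + (n − 1)·r_full) = 0.4115 / 0.8789 ≈ 0.4682

0.47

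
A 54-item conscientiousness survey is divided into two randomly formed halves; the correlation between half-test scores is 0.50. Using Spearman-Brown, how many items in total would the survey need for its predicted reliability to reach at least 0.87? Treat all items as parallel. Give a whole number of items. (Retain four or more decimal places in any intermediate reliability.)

r_full = 2(0.50)/(1 + 0.50) = 0.6667
Solve Spearman-Brown for n: n = 0.87(1 − 0.6667) / [0.6667(1 − 0.87)] = 3.3457
Required items = 3.3457 × 54 = 180.67, so 181 items.

181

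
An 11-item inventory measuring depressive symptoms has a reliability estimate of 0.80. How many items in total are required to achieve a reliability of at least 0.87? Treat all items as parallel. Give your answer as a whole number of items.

Invert Spearman-Brown to solve for n:
n = r*(1 − r) / [ r (1 − r*) ]
n = 0.87 × (1 − 0.80) / [ 0.80 × (1 − 0.87) ]
  = 0.1740 / 0.1040 = 1.6731
So the test needs 1.6731 × 11 ≈ 18.40 items; rounding up, 19.

19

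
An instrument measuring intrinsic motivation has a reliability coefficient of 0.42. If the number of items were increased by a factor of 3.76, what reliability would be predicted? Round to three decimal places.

By Spearman-Brown, r_new = n r / (1 + (n − 1) r).
r_new = 3.76·0.42 / [1 + (3.76 − 1)·0.42]
     = 1.5792 / 2.1592 = 0.7314

0.731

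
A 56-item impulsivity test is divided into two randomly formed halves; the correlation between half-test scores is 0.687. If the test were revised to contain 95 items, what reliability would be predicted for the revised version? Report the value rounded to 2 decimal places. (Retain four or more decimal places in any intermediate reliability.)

0.88

Spearman-Brown correction (n = 2): r_full = 2·0.687/(1 + 0.687) = 0.8145
Then adjust to 95 items: n = 95/56 = 1.6964
r_new = n·r_full / (1 + (n − 1)·r_full) = 1.3817 / 1.5672 ≈ 0.8816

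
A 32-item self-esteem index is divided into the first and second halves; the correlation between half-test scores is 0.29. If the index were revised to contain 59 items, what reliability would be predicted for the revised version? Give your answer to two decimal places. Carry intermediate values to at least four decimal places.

Spearman-Brown correction (n = 2): r_full = 2·0.29/(1 + 0.29) = 0.4496
Length factor from 32 to 59 items: n = 59/32 = 1.8438
r_new = n·r_full / (1 + (n − 1)·r_full) = 0.8290 / 1.3794 ≈ 0.6010

0.60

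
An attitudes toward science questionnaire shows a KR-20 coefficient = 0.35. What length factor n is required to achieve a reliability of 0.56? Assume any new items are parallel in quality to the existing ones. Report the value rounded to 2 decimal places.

2.36

n = 0.56(1 − 0.35) / [0.35(1 − 0.56)]
  = 0.3640 / 0.1540 = 2.3636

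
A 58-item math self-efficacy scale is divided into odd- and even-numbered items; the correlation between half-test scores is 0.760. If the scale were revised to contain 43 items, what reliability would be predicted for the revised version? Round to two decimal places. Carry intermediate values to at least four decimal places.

0.82

Full-test reliability from the split-half r: r_full = 2(0.760)/(1 + 0.760) = 0.8636
Length factor from 58 to 43 items: n = 43/58 = 0.7414
r_new = n·r_full / (1 + (n − 1)·r_full) = 0.6403 / 0.7767 ≈ 0.8244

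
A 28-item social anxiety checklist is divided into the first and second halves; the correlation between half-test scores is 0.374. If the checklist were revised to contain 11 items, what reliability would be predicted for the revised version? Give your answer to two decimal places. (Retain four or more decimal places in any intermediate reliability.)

Full-test reliability from the split-half r: r_full = 2(0.374)/(1 + 0.374) = 0.5444
Then adjust to 11 items: n = 11/28 = 0.3929
r_new = n·r_full / (1 + (n − 1)·r_full) = 0.2139 / 0.6695 ≈ 0.3195

0.32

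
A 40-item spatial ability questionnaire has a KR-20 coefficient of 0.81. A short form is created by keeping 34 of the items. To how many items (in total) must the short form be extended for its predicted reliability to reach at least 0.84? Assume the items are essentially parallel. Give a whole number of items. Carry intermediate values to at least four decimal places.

First, r for the 34-item form: n = 34/40 = 0.8500, so r_34 = 0.8500·0.81/(1 + (0.8500 − 1)·0.81) = 0.7837
Length factor from the short form to reach 0.84: n' = 0.84(1 − 0.7837) / [0.7837(1 − 0.84)] ≈ 1.4490
Total items = 1.4490 × 34 = 49.27, rounded up to 50.

50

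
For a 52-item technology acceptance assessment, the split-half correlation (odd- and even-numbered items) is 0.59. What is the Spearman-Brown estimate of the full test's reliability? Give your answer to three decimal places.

0.742

Apply the Spearman-Brown correction with n = 2:
r_full = 2r_hh / (1 + r_hh) = 2 × 0.59 / (1 + 0.59)
       = 1.1800 / 1.5900 = 0.7421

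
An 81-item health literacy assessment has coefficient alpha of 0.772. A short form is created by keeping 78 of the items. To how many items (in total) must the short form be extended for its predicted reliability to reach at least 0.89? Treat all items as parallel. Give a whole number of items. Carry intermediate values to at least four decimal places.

Short-form reliability: n = 78/81 = 0.9630; r_78 = n·r/(1+(n−1)r) ≈ 0.7653
Length factor from the short form to reach 0.89: n' = 0.89(1 − 0.7653) / [0.7653(1 − 0.89)] ≈ 2.4813
Total items = 2.4813 × 78 = 193.54, rounded up to 194.

194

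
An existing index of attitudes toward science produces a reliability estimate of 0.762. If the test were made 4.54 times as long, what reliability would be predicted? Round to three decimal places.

0.936

By Spearman-Brown, r_new = n r / (1 + (n − 1) r).
r_new = 4.54·0.762 / [1 + (4.54 − 1)·0.762]
r_new = 3.4595 / 3.6975 ≈ 0.9356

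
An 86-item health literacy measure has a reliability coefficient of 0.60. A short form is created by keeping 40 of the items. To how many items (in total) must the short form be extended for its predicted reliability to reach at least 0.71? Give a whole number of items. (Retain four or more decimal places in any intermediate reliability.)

141

Short-form reliability: n = 40/86 = 0.4651; r_40 = n·r/(1+(n−1)r) ≈ 0.4110
Length factor from the short form to reach 0.71: n' = 0.71(1 − 0.4110) / [0.4110(1 − 0.71)] ≈ 3.5086
Total items = 3.5086 × 40 = 140.34, rounded up to 141.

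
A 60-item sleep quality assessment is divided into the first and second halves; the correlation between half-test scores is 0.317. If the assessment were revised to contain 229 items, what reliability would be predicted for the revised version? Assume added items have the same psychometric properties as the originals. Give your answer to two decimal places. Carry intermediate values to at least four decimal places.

Full-test reliability from the split-half r: r_full = 2(0.317)/(1 + 0.317) = 0.4814
Then adjust to 229 items: n = 229/60 = 3.8167
r_new = n·r_full / (1 + (n − 1)·r_full) = 1.8374 / 2.3560 ≈ 0.7799

0.78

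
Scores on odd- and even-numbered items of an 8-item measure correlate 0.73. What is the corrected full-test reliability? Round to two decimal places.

Each half is half the length of the full test, so the full test is n = 2 times a half.
r_full = 2r_hh / (1 + r_hh) = 2 × 0.73 / (1 + 0.73)
       = 1.4600 / 1.7300 = 0.8439

0.84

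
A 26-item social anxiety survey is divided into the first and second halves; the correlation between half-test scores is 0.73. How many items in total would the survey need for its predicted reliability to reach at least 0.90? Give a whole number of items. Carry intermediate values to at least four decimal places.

r_full = 2(0.73)/(1 + 0.73) = 0.8439
Solve Spearman-Brown for n: n = 0.90(1 − 0.8439) / [0.8439(1 − 0.90)] = 1.6648
Required items = 1.6648 × 26 = 43.28, so 44 items.

44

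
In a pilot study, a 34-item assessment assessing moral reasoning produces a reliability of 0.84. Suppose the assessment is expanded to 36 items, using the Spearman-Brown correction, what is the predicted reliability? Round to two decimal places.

0.85

The new length is 36/34 = 1.0588 times the old.
By Spearman-Brown, r_new = n r / (1 + (n − 1) r).
r_new = (1.0588 × 0.84) / (1 + (1.0588 − 1) × 0.84)
r_new = 0.8894 / 1.0494 ≈ 0.8475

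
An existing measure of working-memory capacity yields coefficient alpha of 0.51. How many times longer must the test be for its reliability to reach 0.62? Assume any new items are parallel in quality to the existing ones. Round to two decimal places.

1.57

Spearman-Brown solved for the length factor n:
n = r_target (1 − r_old) / [ r_old (1 − r_target) ]
n = 0.62 × (1 − 0.51) / [ 0.51 × (1 − 0.62) ]
n = 0.3038 / 0.1938 ≈ 1.5676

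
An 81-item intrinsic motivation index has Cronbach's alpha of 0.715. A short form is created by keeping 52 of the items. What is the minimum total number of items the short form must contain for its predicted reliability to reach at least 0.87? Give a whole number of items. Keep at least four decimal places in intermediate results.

Short-form reliability: n = 52/81 = 0.6420; r_52 = n·r/(1+(n−1)r) ≈ 0.6170
Length factor from the short form to reach 0.87: n' = 0.87(1 − 0.6170) / [0.6170(1 − 0.87)] ≈ 4.1542
Items = 4.1542 × 52 ≈ 216.02 → 217

217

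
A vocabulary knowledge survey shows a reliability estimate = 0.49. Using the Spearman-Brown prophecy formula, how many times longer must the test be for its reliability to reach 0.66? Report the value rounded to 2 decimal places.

2.02

n = 0.66 × (1 − 0.49) / [ 0.49 × (1 − 0.66) ]
  = 0.3366 / 0.1666 = 2.0204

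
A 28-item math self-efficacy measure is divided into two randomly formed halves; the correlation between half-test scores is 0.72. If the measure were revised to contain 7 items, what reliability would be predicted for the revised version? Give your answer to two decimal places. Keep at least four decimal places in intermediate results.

0.56

Full-test reliability from the split-half r: r_full = 2(0.72)/(1 + 0.72) = 0.8372
Length factor from 28 to 7 items: n = 7/28 = 0.2500
r_new = n·r_full / (1 + (n − 1)·r_full) = 0.2093 / 0.3721 ≈ 0.5625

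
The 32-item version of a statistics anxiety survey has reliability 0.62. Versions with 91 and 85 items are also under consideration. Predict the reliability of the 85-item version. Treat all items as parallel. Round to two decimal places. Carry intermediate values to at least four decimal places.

0.81

The 91-item form is not needed; work directly from the 32-item form with n = 85/32 = 2.6562.
r_{85} = n·r / (1 + (n − 1)·r) = 1.6468 / 2.0268 ≈ 0.8125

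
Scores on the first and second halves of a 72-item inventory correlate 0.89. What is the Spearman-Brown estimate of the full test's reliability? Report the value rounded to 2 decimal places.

Each half is half the length of the full test, so the full test is n = 2 times a half.
r_full = 2r_hh / (1 + r_hh) = 2 × 0.89 / (1 + 0.89)
       = 1.7800 / 1.8900 = 0.9418

0.94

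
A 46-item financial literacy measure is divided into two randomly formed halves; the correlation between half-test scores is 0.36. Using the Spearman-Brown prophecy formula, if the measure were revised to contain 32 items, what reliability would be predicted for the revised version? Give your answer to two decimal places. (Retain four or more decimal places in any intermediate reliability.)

First correct the split-half correlation to full-test reliability: r_full = 2 × 0.36 / (1 + 0.36) ≈ 0.5294
Length factor from 46 to 32 items: n = 32/46 = 0.6957
r_new = n·r_full / (1 + (n − 1)·r_full) = 0.3683 / 0.8389 ≈ 0.4390

0.44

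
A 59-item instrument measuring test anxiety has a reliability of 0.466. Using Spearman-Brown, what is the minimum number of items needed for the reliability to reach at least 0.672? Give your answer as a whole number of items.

Rearranging the Spearman-Brown formula for n,
n = r*(1 − r) / [ r (1 − r*) ]
n = 0.672 × (1 − 0.466) / [ 0.466 × (1 − 0.672) ]
  = 0.358848 / 0.152848 = 2.3477
2.3477 × 59 = 138.51 → 139 items

139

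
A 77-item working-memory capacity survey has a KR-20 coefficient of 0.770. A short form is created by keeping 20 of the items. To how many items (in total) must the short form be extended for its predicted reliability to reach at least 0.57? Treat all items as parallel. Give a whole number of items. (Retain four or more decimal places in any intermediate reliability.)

31

Short-form reliability: n = 20/77 = 0.2597; r_20 = n·r/(1+(n−1)r) ≈ 0.4651
Length factor from the short form to reach 0.57: n' = 0.57(1 − 0.4651) / [0.4651(1 − 0.57)] ≈ 1.5245
Total items = 1.5245 × 20 = 30.49, rounded up to 31.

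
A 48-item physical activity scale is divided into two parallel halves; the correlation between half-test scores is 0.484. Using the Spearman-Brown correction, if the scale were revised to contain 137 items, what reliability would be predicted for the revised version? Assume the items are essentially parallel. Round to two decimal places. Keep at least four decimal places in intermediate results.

0.84

Spearman-Brown correction (n = 2): r_full = 2·0.484/(1 + 0.484) = 0.6523
Then adjust to 137 items: n = 137/48 = 2.8542
r_new = n·r_full / (1 + (n − 1)·r_full) = 1.8618 / 2.2095 ≈ 0.8426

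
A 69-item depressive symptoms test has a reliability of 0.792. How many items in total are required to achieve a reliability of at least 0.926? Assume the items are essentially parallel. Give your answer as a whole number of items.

n = 0.926(1 − 0.792) / [0.792(1 − 0.926)]
n = 0.192608 / 0.058608 ≈ 3.2864
So the test needs 3.2864 × 69 ≈ 226.76 items; rounding up, 227.

227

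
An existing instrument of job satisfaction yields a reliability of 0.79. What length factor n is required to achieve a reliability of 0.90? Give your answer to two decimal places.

2.39

n = [0.90 × 0.21] / [0.79 × 0.10]
  = 0.1890 / 0.0790 = 2.3924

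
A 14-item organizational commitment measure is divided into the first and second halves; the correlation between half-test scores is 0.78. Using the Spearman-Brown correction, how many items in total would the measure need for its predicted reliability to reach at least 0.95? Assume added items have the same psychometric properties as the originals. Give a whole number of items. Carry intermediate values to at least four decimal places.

Corrected full-test reliability: r_full = 2 × 0.78 / (1 + 0.78) ≈ 0.8764
n = r_tgt(1 − r_full) / [r_full(1 − r_tgt)] = 0.95 × 0.1236 / (0.8764 × 0.05) ≈ 2.6796
Items = 2.6796 × 14 ≈ 37.51 → 38

38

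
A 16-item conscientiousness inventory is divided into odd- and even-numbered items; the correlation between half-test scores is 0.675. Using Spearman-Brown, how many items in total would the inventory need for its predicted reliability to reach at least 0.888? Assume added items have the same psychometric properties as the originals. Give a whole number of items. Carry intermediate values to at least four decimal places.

31

Corrected full-test reliability: r_full = 2 × 0.675 / (1 + 0.675) ≈ 0.8060
Solve Spearman-Brown for n: n = 0.888(1 − 0.8060) / [0.8060(1 − 0.888)] = 1.9084
Required items = 1.9084 × 16 = 30.53, so 31 items.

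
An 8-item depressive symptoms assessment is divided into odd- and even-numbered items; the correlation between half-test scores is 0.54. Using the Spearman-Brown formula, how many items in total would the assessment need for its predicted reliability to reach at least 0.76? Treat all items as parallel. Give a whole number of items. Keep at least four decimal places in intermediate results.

r_full = 2(0.54)/(1 + 0.54) = 0.7013
n = r_tgt(1 − r_full) / [r_full(1 − r_tgt)] = 0.76 × 0.2987 / (0.7013 × 0.24) ≈ 1.3488
Required items = 1.3488 × 8 = 10.79, so 11 items.

11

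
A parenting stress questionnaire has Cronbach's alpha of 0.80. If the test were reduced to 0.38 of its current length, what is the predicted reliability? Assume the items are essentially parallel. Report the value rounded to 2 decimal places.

0.60

By Spearman-Brown, r_new = n r / (1 + (n − 1) r).
r_new = (0.38 × 0.80) / (1 + (0.38 − 1) × 0.80)
r_new = 0.3040 / 0.5040 ≈ 0.6032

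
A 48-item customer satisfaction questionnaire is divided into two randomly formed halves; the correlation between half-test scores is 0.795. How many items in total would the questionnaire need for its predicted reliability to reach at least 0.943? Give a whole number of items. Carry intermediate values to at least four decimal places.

103

Corrected full-test reliability: r_full = 2 × 0.795 / (1 + 0.795) ≈ 0.8858
Solve Spearman-Brown for n: n = 0.943(1 − 0.8858) / [0.8858(1 − 0.943)] = 2.1329
Required items = 2.1329 × 48 = 102.38, so 103 items.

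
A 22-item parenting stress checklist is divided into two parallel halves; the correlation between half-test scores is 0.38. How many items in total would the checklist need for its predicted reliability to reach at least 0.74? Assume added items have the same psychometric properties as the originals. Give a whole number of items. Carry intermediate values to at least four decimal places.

52

Corrected full-test reliability: r_full = 2 × 0.38 / (1 + 0.38) ≈ 0.5507
n = r_tgt(1 − r_full) / [r_full(1 − r_tgt)] = 0.74 × 0.4493 / (0.5507 × 0.26) ≈ 2.3221
Items = 2.3221 × 22 ≈ 51.09 → 52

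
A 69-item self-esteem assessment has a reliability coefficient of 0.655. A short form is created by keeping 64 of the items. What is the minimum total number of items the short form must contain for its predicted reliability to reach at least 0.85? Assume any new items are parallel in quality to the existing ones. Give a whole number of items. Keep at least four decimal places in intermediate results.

First, r for the 64-item form: n = 64/69 = 0.9275, so r_64 = 0.9275·0.655/(1 + (0.9275 − 1)·0.655) = 0.6378
Then solve for n' with r_old = 0.6378, r_target = 0.85: n' = 0.85(1 − 0.6378)/[0.6378(1 − 0.85)] = 3.2180
Total items = 3.2180 × 64 = 205.95, rounded up to 206.

206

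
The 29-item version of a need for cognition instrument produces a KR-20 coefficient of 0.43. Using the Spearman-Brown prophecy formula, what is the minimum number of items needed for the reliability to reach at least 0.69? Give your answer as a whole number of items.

Spearman-Brown solved for the length factor n:
n = r_target (1 − r_old) / [ r_old (1 − r_target) ]
n = 0.69 × (1 − 0.43) / [ 0.43 × (1 − 0.69) ]
  = 0.3933 / 0.1333 = 2.9505
Items needed = n × 29 = 2.9505 × 29 ≈ 85.56 → round up to 86

86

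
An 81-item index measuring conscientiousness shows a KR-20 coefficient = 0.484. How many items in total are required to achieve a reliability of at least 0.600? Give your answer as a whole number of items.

130

n = 0.600 × (1 − 0.484) / [ 0.484 × (1 − 0.600) ]
  = 0.309600 / 0.193600 = 1.5992
Items needed = n × 81 = 1.5992 × 81 ≈ 129.54 → round up to 130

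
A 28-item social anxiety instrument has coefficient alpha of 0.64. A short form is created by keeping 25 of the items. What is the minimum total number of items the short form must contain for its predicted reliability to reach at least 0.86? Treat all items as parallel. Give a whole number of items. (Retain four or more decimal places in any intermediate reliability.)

First, r for the 25-item form: n = 25/28 = 0.8929, so r_25 = 0.8929·0.64/(1 + (0.8929 − 1)·0.64) = 0.6135
Then solve for n' with r_old = 0.6135, r_target = 0.86: n' = 0.86(1 − 0.6135)/[0.6135(1 − 0.86)] = 3.8699
Items = 3.8699 × 25 ≈ 96.75 → 97

97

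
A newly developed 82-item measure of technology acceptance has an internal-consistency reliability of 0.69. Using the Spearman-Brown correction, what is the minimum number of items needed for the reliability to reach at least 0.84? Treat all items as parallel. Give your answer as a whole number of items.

194

n = 0.84 × (1 − 0.69) / [ 0.69 × (1 − 0.84) ]
n = 0.2604 / 0.1104 ≈ 2.3587
2.3587 × 82 = 193.41 → 194 items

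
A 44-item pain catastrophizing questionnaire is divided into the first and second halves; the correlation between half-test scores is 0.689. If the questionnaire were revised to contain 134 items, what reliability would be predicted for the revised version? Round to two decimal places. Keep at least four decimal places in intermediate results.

0.93

First correct the split-half correlation to full-test reliability: r_full = 2 × 0.689 / (1 + 0.689) ≈ 0.8159
Length factor from 44 to 134 items: n = 134/44 = 3.0455
r_new = n·r_full / (1 + (n − 1)·r_full) = 2.4848 / 2.6689 ≈ 0.9310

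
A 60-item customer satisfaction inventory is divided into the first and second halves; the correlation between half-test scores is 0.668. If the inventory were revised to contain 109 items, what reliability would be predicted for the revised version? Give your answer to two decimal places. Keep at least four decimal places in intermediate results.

0.88

Spearman-Brown correction (n = 2): r_full = 2·0.668/(1 + 0.668) = 0.8010
Then adjust to 109 items: n = 109/60 = 1.8167
r_new = n·r_full / (1 + (n − 1)·r_full) = 1.4552 / 1.6542 ≈ 0.8797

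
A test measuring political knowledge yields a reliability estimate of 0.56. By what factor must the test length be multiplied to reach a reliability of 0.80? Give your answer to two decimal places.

3.14

Rearranging the Spearman-Brown formula for n,
n = r*(1 − r) / [ r (1 − r*) ]
n = [0.80 × 0.44] / [0.56 × 0.20]
n = 0.3520 / 0.1120 ≈ 3.1429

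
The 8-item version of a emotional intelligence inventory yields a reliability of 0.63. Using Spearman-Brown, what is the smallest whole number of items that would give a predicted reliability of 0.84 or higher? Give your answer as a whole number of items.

25

n = [0.84 × 0.37] / [0.63 × 0.16]
n = 0.3108 / 0.1008 ≈ 3.0833
3.0833 × 8 = 24.67 → 25 items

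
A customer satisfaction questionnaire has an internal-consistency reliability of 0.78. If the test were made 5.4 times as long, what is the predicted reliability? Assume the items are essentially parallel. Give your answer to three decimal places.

r_new = 5.4·0.78 / [1 + (5.4 − 1)·0.78]
     = 4.2120 / 4.4320 = 0.9504

0.950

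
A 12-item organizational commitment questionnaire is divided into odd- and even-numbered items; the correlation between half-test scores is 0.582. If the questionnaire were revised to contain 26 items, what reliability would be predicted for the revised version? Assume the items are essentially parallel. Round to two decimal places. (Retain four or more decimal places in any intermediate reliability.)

First correct the split-half correlation to full-test reliability: r_full = 2 × 0.582 / (1 + 0.582) ≈ 0.7358
Then adjust to 26 items: n = 26/12 = 2.1667
r_new = n·r_full / (1 + (n − 1)·r_full) = 1.5943 / 1.8585 ≈ 0.8578

0.86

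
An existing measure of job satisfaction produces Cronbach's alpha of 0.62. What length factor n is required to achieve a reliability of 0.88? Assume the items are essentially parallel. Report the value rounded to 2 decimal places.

4.49

Rearranging the Spearman-Brown formula for n,
n = r*(1 − r) / [ r (1 − r*) ]
n = 0.88 × (1 − 0.62) / [ 0.62 × (1 − 0.88) ]
n = 0.3344 / 0.0744 ≈ 4.4946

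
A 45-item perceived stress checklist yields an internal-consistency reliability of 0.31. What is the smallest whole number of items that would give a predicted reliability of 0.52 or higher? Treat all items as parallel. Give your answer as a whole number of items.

n = 0.52 × (1 − 0.31) / [ 0.31 × (1 − 0.52) ]
n = 0.3588 / 0.1488 ≈ 2.4113
2.4113 × 45 = 108.51 → 109 items

109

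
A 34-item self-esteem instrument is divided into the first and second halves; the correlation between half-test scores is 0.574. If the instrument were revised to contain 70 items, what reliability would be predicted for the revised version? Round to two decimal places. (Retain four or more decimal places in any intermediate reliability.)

0.85

First correct the split-half correlation to full-test reliability: r_full = 2 × 0.574 / (1 + 0.574) ≈ 0.7294
Length factor from 34 to 70 items: n = 70/34 = 2.0588
r_new = n·r_full / (1 + (n − 1)·r_full) = 1.5017 / 1.7723 ≈ 0.8473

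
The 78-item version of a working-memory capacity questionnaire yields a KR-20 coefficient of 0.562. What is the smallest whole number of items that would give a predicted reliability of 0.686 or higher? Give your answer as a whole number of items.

133

n = 0.686 × (1 − 0.562) / [ 0.562 × (1 − 0.686) ]
n = 0.300468 / 0.176468 ≈ 1.7027
1.7027 × 78 = 132.81 → 133 items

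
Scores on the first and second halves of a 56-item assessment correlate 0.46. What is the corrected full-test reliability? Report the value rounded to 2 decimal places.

The full test is twice the length of either half (n = 2).
r_full = 2r_hh / (1 + r_hh) = 2 × 0.46 / (1 + 0.46)
       = 0.9200 / 1.4600 = 0.6301

0.63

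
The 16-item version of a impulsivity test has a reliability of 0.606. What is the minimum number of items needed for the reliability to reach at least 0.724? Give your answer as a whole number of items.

28

Spearman-Brown solved for the length factor n:
n = r_target (1 − r_old) / [ r_old (1 − r_target) ]
n = [0.724 × 0.394] / [0.606 × 0.276]
n = 0.285256 / 0.167256 ≈ 1.7055
Items needed = n × 16 = 1.7055 × 16 ≈ 27.29 → round up to 28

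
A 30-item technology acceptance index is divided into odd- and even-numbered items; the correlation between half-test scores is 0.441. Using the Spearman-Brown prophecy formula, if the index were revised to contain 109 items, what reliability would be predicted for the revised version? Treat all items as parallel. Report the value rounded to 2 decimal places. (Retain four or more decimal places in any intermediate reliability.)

0.85

First correct the split-half correlation to full-test reliability: r_full = 2 × 0.441 / (1 + 0.441) ≈ 0.6121
Then adjust to 109 items: n = 109/30 = 3.6333
r_new = n·r_full / (1 + (n − 1)·r_full) = 2.2239 / 2.6118 ≈ 0.8515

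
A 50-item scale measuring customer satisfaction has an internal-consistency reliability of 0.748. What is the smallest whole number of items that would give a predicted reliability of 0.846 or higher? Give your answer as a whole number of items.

Spearman-Brown solved for the length factor n:
n = r_target (1 − r_old) / [ r_old (1 − r_target) ]
n = 0.846(1 − 0.748) / [0.748(1 − 0.846)]
n = 0.213192 / 0.115192 ≈ 1.8508
1.8508 × 50 = 92.54 → 93 items

93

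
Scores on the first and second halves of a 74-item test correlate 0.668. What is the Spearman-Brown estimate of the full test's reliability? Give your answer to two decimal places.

Apply the Spearman-Brown correction with n = 2:
r_full = 2r_hh / (1 + r_hh) = 2 × 0.668 / (1 + 0.668)
       = 1.3360 / 1.6680 = 0.8010

0.80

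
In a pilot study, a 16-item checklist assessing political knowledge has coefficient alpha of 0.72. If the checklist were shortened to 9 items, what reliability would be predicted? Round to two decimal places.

0.59

n = 9/16 = 0.5625
r_new = 0.5625·0.72 / [1 + (0.5625 − 1)·0.72]
     = 0.4050 / 0.6850 = 0.5912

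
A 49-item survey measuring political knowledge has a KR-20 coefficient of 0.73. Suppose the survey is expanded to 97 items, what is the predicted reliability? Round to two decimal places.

0.84

Length ratio n = 97/49 = 1.9796
Spearman-Brown: r_new = n·r / (1 + (n − 1)·r)
r_new = (1.9796 × 0.73) / (1 + (1.9796 − 1) × 0.73)
     = 1.4451 / 1.7151 = 0.8426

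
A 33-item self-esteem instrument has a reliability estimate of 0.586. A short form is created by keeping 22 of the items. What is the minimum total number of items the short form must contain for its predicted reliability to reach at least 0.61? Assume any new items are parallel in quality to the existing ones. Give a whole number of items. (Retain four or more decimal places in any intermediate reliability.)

First, r for the 22-item form: n = 22/33 = 0.6667, so r_22 = 0.6667·0.586/(1 + (0.6667 − 1)·0.586) = 0.4855
Length factor from the short form to reach 0.61: n' = 0.61(1 − 0.4855) / [0.4855(1 − 0.61)] ≈ 1.6575
Items = 1.6575 × 22 ≈ 36.46 → 37

37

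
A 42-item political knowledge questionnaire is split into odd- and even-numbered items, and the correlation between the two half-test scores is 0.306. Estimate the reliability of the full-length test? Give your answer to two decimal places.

0.47

r_full = 2r_hh / (1 + r_hh) = 2 × 0.306 / (1 + 0.306)
r_full = 0.6120 / 1.3060 ≈ 0.4686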